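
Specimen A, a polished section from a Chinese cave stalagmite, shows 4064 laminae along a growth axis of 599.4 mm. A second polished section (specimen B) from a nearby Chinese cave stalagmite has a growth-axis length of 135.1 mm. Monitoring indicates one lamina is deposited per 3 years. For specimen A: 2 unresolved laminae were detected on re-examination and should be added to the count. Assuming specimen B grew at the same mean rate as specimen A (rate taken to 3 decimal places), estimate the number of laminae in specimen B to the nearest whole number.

919 laminae

Specimen A: true lamina count = 4064 + 2 = 4066.
Specimen A: multiplying by 3 years per lamina: 4066 × 3 = 12198 years.
A: Extension rate ≈ 599.4 / 12198 = 0.049 mm/year.
For B, 135.1 / 0.049 = 2757.14 years; at 3 years per lamina that is 2757.14 / 3 ≈ 919 laminae.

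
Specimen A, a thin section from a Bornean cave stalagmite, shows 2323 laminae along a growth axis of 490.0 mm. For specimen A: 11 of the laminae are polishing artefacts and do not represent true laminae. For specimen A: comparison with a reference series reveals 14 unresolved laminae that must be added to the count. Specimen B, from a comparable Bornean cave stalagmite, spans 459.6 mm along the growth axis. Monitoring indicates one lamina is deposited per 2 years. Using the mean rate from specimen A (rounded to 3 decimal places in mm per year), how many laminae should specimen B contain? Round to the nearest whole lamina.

Specimen A: adjusted count: 2323 − 11 + 14 = 2326 laminae.
Specimen A: multiplying by 2 years per lamina: 2326 × 2 = 4652 years.
A: 490.0 mm over 4652 years gives 490.0 / 4652 ≈ 0.105 mm/year.
Specimen B: 459.6 mm / 0.105 mm per year = 4377.14 years; at 2 years per lamina that is 4377.14 / 2 ≈ 2189 laminae.

2189 laminae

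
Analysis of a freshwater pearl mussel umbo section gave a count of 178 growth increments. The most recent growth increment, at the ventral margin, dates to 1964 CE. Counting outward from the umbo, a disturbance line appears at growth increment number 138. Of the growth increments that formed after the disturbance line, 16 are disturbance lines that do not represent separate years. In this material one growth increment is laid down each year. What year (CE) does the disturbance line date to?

1940 CE

The disturbance line sits at growth increment 138 from the umbo, so 178 − 138 = 40 growth increments formed after it.
Excluding 16 false growth increments: 40 − 16 = 24.
Counting back 24 years from 1964 CE places the disturbance line in 1964 − 24 = 1940 CE.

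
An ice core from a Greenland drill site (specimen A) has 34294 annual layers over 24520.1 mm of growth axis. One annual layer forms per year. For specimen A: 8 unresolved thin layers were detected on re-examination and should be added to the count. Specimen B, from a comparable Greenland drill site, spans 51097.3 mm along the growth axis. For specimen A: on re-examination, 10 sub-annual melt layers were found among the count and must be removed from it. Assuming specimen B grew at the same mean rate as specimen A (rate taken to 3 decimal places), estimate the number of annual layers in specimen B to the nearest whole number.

71465 annual layers

Specimen A: true annual layer count = 34294 − 10 + 8 = 34292.
A: Extension rate ≈ 24520.1 / 34292 = 0.715 mm/yr.
For B, 51097.3 / 0.715 = 71464.76 years ≈ 71465 annual layers.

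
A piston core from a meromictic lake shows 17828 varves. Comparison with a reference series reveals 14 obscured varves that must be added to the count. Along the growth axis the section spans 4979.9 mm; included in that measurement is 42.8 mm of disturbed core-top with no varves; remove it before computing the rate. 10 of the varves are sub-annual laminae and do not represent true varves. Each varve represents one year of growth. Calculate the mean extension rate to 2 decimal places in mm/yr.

Correcting the raw count gives 17828 − 10 + 14 = 17832 true varves.
Removing the 42.8 mm offcut leaves 4979.9 − 42.8 = 4937.1 mm.
Extension rate ≈ 4937.1 / 17832 = 0.28 mm/yr.

0.28 mm/yr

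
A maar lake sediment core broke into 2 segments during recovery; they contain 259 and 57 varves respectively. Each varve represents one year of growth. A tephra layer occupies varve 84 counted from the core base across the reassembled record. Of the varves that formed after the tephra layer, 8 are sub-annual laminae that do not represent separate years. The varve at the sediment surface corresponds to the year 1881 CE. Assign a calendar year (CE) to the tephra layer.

Total varves = 259 + 57 = 316.
The tephra layer sits at varve 84 from the core base, so 316 − 84 = 232 varves formed after it.
Removing the 8 false varves leaves 232 − 8 = 224 true varves beyond the tephra layer.
Counting back 224 years from 1881 CE places the tephra layer in 1881 − 224 = 1657 CE.

1657 CE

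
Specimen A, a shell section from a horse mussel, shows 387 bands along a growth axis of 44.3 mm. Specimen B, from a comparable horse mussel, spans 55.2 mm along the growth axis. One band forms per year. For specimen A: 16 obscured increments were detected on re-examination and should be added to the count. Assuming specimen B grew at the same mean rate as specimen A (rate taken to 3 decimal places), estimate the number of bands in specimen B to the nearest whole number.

Specimen A: correcting the raw count gives 387 + 16 = 403 true bands.
A: Mean rate = 44.3 mm / 403 years ≈ 0.110 mm per year.
Specimen B: 55.2 mm / 0.110 mm per year = 501.82 years ≈ 502 bands.

502 bands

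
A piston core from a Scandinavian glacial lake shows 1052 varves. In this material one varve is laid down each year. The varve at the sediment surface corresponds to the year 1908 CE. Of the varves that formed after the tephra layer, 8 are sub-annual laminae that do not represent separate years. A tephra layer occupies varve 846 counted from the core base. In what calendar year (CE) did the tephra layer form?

Between varve 846 and the sediment surface there are 1052 − 846 = 206 varves.
Removing the 8 false varves leaves 206 − 8 = 198 true varves beyond the tephra layer.
1908 − 198 = 1710 CE.

1710 CE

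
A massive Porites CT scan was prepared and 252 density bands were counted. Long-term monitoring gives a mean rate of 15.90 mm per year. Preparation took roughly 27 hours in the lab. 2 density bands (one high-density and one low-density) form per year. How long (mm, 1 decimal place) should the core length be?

2003.4 mm

With 2 density bands per year, 252 / 2 = 126 years.
Length ≈ 15.90 × 126 = 2003.4 mm.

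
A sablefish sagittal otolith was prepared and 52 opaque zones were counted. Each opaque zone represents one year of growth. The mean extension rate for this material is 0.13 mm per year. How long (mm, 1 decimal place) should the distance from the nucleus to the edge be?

52 years of growth are recorded.
52 years at 0.13 mm/year gives 0.13 × 52 = 6.8 mm.

6.8 mm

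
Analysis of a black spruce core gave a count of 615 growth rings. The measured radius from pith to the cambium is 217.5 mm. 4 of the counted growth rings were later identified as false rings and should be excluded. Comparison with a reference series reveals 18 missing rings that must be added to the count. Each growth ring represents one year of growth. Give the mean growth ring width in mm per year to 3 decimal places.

0.346 mm per year

After corrections the count is 615 − 4 + 18 = 629 growth rings.
Mean rate = 217.5 mm / 629 years ≈ 0.346 mm per year.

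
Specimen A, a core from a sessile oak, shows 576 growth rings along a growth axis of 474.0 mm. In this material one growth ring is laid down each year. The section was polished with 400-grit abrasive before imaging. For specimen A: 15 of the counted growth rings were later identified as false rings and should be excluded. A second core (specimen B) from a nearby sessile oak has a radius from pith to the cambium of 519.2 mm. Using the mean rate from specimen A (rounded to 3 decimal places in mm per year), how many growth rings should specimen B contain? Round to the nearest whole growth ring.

Specimen A: adjusted count: 576 − 15 = 561 growth rings.
A: Extension rate ≈ 474.0 / 561 = 0.845 mm/yr.
For B, 519.2 / 0.845 = 614.44 years ≈ 614 growth rings.

614 growth rings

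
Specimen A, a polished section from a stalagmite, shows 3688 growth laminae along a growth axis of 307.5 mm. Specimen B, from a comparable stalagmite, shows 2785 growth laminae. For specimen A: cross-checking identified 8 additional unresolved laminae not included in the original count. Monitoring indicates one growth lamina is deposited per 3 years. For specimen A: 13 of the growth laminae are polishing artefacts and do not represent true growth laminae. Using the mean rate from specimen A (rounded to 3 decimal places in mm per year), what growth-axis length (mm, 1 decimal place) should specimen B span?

Specimen A: correcting the raw count gives 3688 − 13 + 8 = 3683 true growth laminae.
Specimen A: multiplying by 3 years per growth lamina: 3683 × 3 = 11049 years.
A: Mean rate = 307.5 mm / 11049 years ≈ 0.028 mm per year.
Specimen B: at 3 years per growth lamina, 2785 × 3 = 8355 years. B's length ≈ 0.028 × 8355 = 233.9 mm.

233.9 mm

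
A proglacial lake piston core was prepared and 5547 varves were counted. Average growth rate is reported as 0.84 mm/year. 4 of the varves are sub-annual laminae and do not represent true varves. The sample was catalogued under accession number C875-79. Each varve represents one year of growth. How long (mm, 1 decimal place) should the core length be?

4656.1 mm

After corrections the count is 5547 − 4 = 5543 varves.
Length ≈ 0.84 × 5543 = 4656.1 mm.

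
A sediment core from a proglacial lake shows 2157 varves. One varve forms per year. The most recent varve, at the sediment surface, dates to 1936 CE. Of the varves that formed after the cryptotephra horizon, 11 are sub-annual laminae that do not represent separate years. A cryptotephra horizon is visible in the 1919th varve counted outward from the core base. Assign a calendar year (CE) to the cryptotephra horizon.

1709 CE

2157 − 1919 = 238 varves lie beyond the cryptotephra horizon toward the sediment surface.
238 − 11 false = 227 true varves after the cryptotephra horizon.
1936 − 227 = 1709 CE.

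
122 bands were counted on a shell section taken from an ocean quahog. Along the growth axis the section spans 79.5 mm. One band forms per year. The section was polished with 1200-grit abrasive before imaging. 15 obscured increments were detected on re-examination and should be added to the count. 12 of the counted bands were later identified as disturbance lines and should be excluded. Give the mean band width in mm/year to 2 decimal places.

Correcting the raw count gives 122 − 12 + 15 = 125 true bands.
Mean rate = 79.5 mm / 125 years ≈ 0.64 mm/year.

0.64 mm/year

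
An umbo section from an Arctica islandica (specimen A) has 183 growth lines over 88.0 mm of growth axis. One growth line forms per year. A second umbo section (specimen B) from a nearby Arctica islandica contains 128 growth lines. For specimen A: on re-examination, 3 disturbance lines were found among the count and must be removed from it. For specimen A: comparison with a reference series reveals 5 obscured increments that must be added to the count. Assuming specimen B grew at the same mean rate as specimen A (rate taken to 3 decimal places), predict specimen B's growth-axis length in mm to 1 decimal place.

Specimen A: true growth line count = 183 − 3 + 5 = 185.
A: 88.0 mm over 185 years gives 88.0 / 185 ≈ 0.476 mm/year.
B's length ≈ 0.476 × 128 = 60.9 mm.

60.9 mm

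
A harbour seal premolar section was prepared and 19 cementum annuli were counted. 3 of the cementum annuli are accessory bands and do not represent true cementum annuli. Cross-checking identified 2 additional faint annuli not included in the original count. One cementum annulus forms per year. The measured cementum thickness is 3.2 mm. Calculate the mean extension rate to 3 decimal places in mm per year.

0.178 mm per year

Adjusted count: 19 − 3 + 2 = 18 cementum annuli.
Mean rate = 3.2 mm / 18 years ≈ 0.178 mm per year.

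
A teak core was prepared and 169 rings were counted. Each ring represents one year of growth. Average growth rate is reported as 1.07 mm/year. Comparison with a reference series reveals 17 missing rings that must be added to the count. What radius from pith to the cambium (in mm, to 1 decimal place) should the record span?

199.0 mm

Adjusted count: 169 + 17 = 186 rings.
186 years at 1.07 mm/year gives 1.07 × 186 = 199.0 mm.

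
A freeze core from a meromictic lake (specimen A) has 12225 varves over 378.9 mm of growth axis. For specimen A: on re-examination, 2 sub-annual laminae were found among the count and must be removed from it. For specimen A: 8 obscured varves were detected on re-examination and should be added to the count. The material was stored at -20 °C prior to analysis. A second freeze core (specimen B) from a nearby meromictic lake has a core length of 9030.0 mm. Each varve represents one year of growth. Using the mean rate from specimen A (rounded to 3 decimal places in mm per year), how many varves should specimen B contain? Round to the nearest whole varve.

Specimen A: true varve count = 12225 − 2 + 8 = 12231.
A: 378.9 mm over 12231 years gives 378.9 / 12231 ≈ 0.031 mm per year.
For B, 9030.0 / 0.031 = 291290.32 years ≈ 291290 varves.

291290 varves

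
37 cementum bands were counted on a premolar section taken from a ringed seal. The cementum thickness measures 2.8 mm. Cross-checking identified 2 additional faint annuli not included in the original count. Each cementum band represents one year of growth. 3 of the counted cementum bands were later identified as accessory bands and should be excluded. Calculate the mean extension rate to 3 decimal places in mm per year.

0.078 mm per year

Correcting the raw count gives 37 − 3 + 2 = 36 true cementum bands.
2.8 mm over 36 years gives 2.8 / 36 ≈ 0.078 mm per year.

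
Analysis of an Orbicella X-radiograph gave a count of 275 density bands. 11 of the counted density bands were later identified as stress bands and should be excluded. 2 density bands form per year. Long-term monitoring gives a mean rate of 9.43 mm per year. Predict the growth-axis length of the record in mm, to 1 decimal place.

1244.8 mm

After corrections the count is 275 − 11 = 264 density bands.
With 2 density bands per year, 264 / 2 = 132 years.
Predicted length = 9.43 mm/year × 132 years = 1244.8 mm.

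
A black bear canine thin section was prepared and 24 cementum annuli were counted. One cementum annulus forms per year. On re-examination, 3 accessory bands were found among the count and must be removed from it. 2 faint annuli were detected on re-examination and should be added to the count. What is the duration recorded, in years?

23 yr

Adjusted count: 24 − 3 + 2 = 23 cementum annuli.
One cementum annulus per year makes the duration 23 years.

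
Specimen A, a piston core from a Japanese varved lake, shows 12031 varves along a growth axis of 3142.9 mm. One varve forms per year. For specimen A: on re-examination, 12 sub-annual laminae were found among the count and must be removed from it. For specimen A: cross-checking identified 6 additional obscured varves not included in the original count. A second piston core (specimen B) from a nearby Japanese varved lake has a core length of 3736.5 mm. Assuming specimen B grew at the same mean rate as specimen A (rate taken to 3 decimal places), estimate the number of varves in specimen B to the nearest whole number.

14316 varves

Specimen A: after corrections the count is 12031 − 12 + 6 = 12025 varves.
A: 3142.9 mm over 12025 years gives 3142.9 / 12025 ≈ 0.261 mm/yr.
B spans 3736.5 / 0.261 = 14316.09 years ≈ 14316 varves.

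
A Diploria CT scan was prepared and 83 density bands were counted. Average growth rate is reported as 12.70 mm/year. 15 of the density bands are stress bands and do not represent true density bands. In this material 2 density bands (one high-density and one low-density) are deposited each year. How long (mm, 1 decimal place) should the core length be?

431.8 mm

After corrections the count is 83 − 15 = 68 density bands.
68 density bands at 2 per year is 68 / 2 = 34 years.
Length ≈ 12.70 × 34 = 431.8 mm.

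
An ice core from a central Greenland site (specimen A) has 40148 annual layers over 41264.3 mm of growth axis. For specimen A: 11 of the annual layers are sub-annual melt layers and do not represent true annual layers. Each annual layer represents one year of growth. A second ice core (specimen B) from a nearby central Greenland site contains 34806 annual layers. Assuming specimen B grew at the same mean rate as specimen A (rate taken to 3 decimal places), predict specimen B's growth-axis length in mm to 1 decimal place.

Specimen A: true annual layer count = 40148 − 11 = 40137.
A: 41264.3 mm over 40137 years gives 41264.3 / 40137 ≈ 1.028 mm/year.
Length of B = 1.028 × 34806 = 35780.6 mm.

35780.6 mm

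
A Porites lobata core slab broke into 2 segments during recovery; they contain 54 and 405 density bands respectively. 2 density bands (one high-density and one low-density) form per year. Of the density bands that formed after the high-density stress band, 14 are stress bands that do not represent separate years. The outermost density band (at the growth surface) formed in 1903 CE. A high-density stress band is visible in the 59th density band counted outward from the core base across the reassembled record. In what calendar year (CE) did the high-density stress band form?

1710 CE

Total density bands = 54 + 405 = 459.
The high-density stress band sits at density band 59 from the core base, so 459 − 59 = 400 density bands formed after it.
Excluding 14 false density bands: 400 − 14 = 386.
Dividing by 2 density bands per year: 386 / 2 = 193 years.
1903 − 193 = 1710 CE.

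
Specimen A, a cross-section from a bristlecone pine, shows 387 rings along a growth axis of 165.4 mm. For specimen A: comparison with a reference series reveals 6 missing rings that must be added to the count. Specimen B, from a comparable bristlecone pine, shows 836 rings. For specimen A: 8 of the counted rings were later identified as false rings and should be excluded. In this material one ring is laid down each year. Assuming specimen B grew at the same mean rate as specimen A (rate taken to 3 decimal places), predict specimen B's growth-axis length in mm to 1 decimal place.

Specimen A: after corrections the count is 387 − 8 + 6 = 385 rings.
A: Extension rate ≈ 165.4 / 385 = 0.430 mm/yr.
For B, 0.430 mm/year × 836 years = 359.5 mm.

359.5 mm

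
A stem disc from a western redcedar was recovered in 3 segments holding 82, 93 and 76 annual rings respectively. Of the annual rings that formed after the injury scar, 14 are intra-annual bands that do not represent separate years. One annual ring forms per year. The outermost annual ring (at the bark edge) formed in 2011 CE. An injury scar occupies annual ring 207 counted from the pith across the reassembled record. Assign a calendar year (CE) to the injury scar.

Total annual rings = 82 + 93 + 76 = 251.
251 − 207 = 44 annual rings lie beyond the injury scar toward the bark edge.
44 − 14 false = 30 true annual rings after the injury scar.
The annual ring at the bark edge is 2011 CE, so the injury scar dates to 2011 − 30 = 1981 CE.

1981 CE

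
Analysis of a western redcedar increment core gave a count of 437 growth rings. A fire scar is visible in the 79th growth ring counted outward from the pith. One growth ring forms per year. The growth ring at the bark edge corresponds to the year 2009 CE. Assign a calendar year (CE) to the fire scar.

1651 CE

The fire scar sits at growth ring 79 from the pith, so 437 − 79 = 358 growth rings formed after it.
The growth ring at the bark edge is 2009 CE, so the fire scar dates to 2009 − 358 = 1651 CE.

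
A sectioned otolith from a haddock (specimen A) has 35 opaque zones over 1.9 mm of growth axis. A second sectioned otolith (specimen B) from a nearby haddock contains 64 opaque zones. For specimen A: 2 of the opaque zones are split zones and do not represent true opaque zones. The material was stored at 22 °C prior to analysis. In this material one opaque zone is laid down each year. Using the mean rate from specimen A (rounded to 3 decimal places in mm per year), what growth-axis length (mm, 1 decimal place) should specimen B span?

3.7 mm

Specimen A: after corrections the count is 35 − 2 = 33 opaque zones.
A: Mean rate = 1.9 mm / 33 years ≈ 0.058 mm/yr.
B's length ≈ 0.058 × 64 = 3.7 mm.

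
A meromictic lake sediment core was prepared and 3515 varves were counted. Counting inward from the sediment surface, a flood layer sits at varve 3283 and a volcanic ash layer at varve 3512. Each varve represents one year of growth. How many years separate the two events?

3512 − 3283 = 229 varves lie between the two events.
At one varve per year, 229 years elapsed between them.

229 years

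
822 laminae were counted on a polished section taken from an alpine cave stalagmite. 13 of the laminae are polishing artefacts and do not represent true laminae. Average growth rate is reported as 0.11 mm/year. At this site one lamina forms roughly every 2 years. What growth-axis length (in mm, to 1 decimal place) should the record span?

178.0 mm

After corrections the count is 822 − 13 = 809 laminae.
At 2 years per lamina, 809 × 2 = 1618 years.
1618 years at 0.11 mm/year gives 0.11 × 1618 = 178.0 mm.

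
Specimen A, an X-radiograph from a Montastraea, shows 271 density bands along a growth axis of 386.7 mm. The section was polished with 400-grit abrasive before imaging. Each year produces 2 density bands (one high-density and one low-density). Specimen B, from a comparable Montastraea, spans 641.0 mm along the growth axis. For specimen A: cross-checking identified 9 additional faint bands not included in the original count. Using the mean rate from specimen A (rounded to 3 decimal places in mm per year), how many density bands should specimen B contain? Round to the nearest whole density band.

Specimen A: adjusted count: 271 + 9 = 280 density bands.
Specimen A: with 2 density bands per year, 280 / 2 = 140 years.
A: Extension rate ≈ 386.7 / 140 = 2.762 mm per year.
Specimen B: 641.0 mm / 2.762 mm per year = 232.08 years; at 2 density bands per year that is 232.08 × 2 ≈ 464 density bands.

464 density bands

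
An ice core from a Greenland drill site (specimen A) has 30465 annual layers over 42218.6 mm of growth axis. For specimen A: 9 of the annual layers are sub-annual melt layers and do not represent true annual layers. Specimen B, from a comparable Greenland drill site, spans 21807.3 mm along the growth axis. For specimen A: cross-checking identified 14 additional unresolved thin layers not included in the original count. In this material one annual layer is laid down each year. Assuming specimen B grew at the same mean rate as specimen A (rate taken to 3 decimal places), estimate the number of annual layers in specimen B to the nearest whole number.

Specimen A: adjusted count: 30465 − 9 + 14 = 30470 annual layers.
A: Extension rate ≈ 42218.6 / 30470 = 1.386 mm/yr.
For B, 21807.3 / 1.386 = 15733.98 years ≈ 15734 annual layers.

15734 annual layers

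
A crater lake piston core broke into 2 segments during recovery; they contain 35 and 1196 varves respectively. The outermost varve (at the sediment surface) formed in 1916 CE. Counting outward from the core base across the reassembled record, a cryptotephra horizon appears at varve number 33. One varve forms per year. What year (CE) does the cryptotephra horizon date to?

Total varves = 35 + 1196 = 1231.
The cryptotephra horizon sits at varve 33 from the core base, so 1231 − 33 = 1198 varves formed after it.
The varve at the sediment surface is 1916 CE, so the cryptotephra horizon dates to 1916 − 1198 = 718 CE.

718 CE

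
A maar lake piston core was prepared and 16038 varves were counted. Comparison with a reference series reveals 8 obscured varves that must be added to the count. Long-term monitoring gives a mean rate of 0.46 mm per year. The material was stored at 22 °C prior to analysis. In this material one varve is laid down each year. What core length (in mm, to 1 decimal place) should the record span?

True varve count = 16038 + 8 = 16046.
Predicted length = 0.46 mm/year × 16046 years = 7381.2 mm.

7381.2 mm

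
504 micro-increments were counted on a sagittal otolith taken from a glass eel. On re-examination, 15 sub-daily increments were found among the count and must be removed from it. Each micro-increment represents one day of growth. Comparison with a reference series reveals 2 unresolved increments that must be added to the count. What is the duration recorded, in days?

491 days

Adjusted count: 504 − 15 + 2 = 491 micro-increments.
One micro-increment per day makes the duration 491 days.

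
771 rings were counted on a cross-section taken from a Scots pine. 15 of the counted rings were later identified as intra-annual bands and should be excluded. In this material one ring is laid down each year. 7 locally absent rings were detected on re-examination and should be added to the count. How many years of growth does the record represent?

763 years

Adjusted count: 771 − 15 + 7 = 763 rings.
At one ring per year, that is 763 years.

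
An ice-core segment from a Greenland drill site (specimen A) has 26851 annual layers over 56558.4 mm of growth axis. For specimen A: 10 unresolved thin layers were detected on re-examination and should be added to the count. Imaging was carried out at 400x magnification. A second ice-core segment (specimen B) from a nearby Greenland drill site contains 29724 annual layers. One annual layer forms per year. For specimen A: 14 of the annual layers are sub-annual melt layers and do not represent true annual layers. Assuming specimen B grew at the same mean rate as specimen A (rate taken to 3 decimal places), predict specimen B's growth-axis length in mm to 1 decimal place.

Specimen A: correcting the raw count gives 26851 − 14 + 10 = 26847 true annual layers.
A: Extension rate ≈ 56558.4 / 26847 = 2.107 mm/yr.
For B, 2.107 mm/year × 29724 years = 62628.5 mm.

62628.5 mm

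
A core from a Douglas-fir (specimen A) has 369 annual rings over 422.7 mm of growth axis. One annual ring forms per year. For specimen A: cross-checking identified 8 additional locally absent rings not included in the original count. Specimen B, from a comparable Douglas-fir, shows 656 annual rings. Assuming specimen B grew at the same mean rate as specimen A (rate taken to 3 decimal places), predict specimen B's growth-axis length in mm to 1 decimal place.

735.4 mm

Specimen A: true annual ring count = 369 + 8 = 377.
A: 422.7 mm over 377 years gives 422.7 / 377 ≈ 1.121 mm/year.
Length of B = 1.121 × 656 = 735.4 mm.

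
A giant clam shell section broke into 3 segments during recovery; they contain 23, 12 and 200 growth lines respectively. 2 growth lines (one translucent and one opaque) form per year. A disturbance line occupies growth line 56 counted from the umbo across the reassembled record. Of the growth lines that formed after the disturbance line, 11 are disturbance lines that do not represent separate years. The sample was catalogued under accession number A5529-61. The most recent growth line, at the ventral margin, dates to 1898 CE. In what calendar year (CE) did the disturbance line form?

1814 CE

Total growth lines = 23 + 12 + 200 = 235.
The disturbance line sits at growth line 56 from the umbo, so 235 − 56 = 179 growth lines formed after it.
Excluding 11 false growth lines: 179 − 11 = 168.
With 2 growth lines per year, 168 / 2 = 84 years.
The growth line at the ventral margin is 1898 CE, so the disturbance line dates to 1898 − 84 = 1814 CE.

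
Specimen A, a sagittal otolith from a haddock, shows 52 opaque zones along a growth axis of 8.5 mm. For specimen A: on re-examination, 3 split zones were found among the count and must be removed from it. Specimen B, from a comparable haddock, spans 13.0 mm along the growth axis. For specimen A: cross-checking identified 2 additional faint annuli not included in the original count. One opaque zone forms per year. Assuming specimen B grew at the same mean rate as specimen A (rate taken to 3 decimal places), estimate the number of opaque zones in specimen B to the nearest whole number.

78 opaque zones

Specimen A: adjusted count: 52 − 3 + 2 = 51 opaque zones.
A: 8.5 mm over 51 years gives 8.5 / 51 ≈ 0.167 mm per year.
Specimen B: 13.0 mm / 0.167 mm per year = 77.84 years ≈ 78 opaque zones.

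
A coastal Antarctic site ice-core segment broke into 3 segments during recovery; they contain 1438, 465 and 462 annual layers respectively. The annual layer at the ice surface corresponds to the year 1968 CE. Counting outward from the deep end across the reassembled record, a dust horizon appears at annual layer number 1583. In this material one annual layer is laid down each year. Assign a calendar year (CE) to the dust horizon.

Total annual layers = 1438 + 465 + 462 = 2365.
Between annual layer 1583 and the ice surface there are 2365 − 1583 = 782 annual layers.
1968 − 782 = 1186 CE.

1186 CE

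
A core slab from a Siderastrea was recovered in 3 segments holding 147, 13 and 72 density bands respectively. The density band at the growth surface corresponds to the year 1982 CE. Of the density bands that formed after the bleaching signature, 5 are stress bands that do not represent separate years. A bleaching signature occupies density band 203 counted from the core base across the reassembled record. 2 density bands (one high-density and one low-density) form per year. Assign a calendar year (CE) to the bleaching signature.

Total density bands = 147 + 13 + 72 = 232.
232 − 203 = 29 density bands lie beyond the bleaching signature toward the growth surface.
Excluding 5 false density bands: 29 − 5 = 24.
Dividing by 2 density bands per year: 24 / 2 = 12 years.
1982 − 12 = 1970 CE.

1970 CE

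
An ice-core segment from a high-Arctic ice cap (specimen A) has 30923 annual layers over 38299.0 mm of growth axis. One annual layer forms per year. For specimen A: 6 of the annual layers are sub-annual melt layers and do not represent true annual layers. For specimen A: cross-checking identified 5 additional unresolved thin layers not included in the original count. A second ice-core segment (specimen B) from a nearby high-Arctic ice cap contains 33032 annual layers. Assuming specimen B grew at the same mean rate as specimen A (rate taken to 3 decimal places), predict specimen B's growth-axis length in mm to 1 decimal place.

Specimen A: adjusted count: 30923 − 6 + 5 = 30922 annual layers.
A: 38299.0 mm over 30922 years gives 38299.0 / 30922 ≈ 1.239 mm/yr.
Length of B = 1.239 × 33032 = 40926.6 mm.

40926.6 mm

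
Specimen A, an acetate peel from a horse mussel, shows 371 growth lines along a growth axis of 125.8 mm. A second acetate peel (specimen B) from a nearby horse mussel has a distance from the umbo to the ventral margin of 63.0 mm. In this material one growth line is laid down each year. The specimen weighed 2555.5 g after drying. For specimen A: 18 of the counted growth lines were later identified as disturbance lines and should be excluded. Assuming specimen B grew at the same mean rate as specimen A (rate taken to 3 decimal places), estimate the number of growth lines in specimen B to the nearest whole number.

177 growth lines

Specimen A: after corrections the count is 371 − 18 = 353 growth lines.
A: 125.8 mm over 353 years gives 125.8 / 353 ≈ 0.356 mm/year.
Specimen B: 63.0 mm / 0.356 mm per year = 176.97 years ≈ 177 growth lines.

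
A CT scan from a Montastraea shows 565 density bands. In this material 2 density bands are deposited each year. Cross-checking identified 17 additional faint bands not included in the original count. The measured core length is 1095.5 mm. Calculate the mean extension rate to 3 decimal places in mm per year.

Adjusted count: 565 + 17 = 582 density bands.
With 2 density bands per year, 582 / 2 = 291 years.
1095.5 mm over 291 years gives 1095.5 / 291 ≈ 3.765 mm per year.

3.765 mm per year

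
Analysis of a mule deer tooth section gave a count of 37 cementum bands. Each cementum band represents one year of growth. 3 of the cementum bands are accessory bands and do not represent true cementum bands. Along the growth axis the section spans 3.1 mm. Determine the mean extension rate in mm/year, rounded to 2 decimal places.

After corrections the count is 37 − 3 = 34 cementum bands.
3.1 mm over 34 years gives 3.1 / 34 ≈ 0.09 mm/year.

0.09 mm/year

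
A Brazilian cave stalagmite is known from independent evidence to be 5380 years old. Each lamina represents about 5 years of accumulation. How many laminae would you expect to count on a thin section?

One lamina every 5 years means 5380 / 5 = 1076 laminae.
So 1076 laminae should be present.

1076 laminae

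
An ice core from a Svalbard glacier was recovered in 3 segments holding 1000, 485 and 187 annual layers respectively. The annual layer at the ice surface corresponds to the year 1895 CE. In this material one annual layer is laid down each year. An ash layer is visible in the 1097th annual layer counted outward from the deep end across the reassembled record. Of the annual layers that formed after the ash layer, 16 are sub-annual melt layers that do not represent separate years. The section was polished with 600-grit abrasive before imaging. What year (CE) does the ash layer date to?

1336 CE

Total annual layers = 1000 + 485 + 187 = 1672.
Between annual layer 1097 and the ice surface there are 1672 − 1097 = 575 annual layers.
575 − 16 false = 559 true annual layers after the ash layer.
1895 − 559 = 1336 CE.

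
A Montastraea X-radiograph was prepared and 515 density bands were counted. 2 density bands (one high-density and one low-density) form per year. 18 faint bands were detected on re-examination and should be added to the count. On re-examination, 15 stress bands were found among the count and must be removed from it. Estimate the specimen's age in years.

259 yr

After corrections the count is 515 − 15 + 18 = 518 density bands.
Dividing by 2 density bands per year: 518 / 2 = 259 years.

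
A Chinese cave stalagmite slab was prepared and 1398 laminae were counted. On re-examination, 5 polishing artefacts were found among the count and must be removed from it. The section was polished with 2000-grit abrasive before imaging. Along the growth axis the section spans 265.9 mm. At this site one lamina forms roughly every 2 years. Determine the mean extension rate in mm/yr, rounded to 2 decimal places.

0.10 mm/yr

True lamina count = 1398 − 5 = 1393.
Multiplying by 2 years per lamina: 1393 × 2 = 2786 years.
265.9 mm over 2786 years gives 265.9 / 2786 ≈ 0.10 mm/yr.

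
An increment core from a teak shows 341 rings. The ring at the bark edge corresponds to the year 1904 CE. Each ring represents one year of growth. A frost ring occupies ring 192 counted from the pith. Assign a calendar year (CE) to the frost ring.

1755 CE

341 − 192 = 149 rings lie beyond the frost ring toward the bark edge.
Counting back 149 years from 1904 CE places the frost ring in 1904 − 149 = 1755 CE.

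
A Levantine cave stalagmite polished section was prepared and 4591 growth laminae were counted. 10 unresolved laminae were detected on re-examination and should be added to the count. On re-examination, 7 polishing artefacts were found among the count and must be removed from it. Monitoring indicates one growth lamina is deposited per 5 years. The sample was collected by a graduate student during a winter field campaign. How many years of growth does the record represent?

22970 years

After corrections the count is 4591 − 7 + 10 = 4594 growth laminae.
At 5 years per growth lamina, 4594 × 5 = 22970 years.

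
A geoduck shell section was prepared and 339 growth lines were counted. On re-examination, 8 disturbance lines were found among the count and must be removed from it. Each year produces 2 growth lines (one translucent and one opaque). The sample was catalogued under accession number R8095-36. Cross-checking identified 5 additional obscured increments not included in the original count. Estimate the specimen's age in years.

168 yr

Correcting the raw count gives 339 − 8 + 5 = 336 true growth lines.
With 2 growth lines per year, 336 / 2 = 168 years.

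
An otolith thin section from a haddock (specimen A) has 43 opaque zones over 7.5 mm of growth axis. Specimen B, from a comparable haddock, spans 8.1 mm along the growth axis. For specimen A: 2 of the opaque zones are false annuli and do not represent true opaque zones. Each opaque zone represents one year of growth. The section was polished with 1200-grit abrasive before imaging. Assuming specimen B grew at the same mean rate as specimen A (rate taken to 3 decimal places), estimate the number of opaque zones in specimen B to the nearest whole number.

Specimen A: adjusted count: 43 − 2 = 41 opaque zones.
A: Extension rate ≈ 7.5 / 41 = 0.183 mm per year.
B spans 8.1 / 0.183 = 44.26 years ≈ 44 opaque zones.

44 opaque zones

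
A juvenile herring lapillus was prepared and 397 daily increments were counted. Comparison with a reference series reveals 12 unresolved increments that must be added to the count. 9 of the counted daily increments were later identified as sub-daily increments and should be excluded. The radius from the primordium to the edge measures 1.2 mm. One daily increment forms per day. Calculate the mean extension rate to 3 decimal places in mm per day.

0.003 mm per day

Correcting the raw count gives 397 − 9 + 12 = 400 true daily increments.
1.2 mm over 400 days gives 1.2 / 400 ≈ 0.003 mm per day.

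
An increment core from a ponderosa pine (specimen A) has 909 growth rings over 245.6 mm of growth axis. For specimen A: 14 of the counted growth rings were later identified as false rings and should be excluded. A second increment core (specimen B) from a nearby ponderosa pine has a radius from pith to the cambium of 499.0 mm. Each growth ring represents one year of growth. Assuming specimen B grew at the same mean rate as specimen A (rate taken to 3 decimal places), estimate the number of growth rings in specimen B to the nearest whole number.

1821 growth rings

Specimen A: true growth ring count = 909 − 14 = 895.
A: Extension rate ≈ 245.6 / 895 = 0.274 mm/yr.
B spans 499.0 / 0.274 = 1821.17 years ≈ 1821 growth rings.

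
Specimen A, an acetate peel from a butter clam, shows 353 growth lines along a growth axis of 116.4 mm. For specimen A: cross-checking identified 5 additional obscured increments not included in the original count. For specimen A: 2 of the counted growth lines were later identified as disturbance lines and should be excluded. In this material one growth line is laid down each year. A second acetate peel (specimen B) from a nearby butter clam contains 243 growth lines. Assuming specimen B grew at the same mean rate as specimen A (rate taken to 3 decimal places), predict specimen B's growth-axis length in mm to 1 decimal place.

Specimen A: adjusted count: 353 − 2 + 5 = 356 growth lines.
A: Mean rate = 116.4 mm / 356 years ≈ 0.327 mm/year.
Length of B = 0.327 × 243 = 79.5 mm.

79.5 mm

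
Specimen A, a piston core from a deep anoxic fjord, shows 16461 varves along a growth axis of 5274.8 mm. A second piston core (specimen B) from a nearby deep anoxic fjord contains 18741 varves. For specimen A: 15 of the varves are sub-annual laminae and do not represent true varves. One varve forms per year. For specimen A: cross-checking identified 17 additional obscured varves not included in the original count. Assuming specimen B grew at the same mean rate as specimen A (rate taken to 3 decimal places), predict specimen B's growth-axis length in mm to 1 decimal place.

5997.1 mm

Specimen A: adjusted count: 16461 − 15 + 17 = 16463 varves.
A: 5274.8 mm over 16463 years gives 5274.8 / 16463 ≈ 0.320 mm/year.
B's length ≈ 0.320 × 18741 = 5997.1 mm.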